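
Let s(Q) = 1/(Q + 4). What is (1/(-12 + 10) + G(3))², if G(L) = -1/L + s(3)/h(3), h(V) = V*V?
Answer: 10609/15876 ≈ 0.66824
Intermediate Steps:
s(Q) = 1/(4 + Q)
h(V) = V²
G(L) = 1/63 - 1/L (G(L) = -1/L + 1/((4 + 3)*(3²)) = -1/L + 1/(7*9) = -1/L + (⅐)*(⅑) = -1/L + 1/63 = 1/63 - 1/L)
(1/(-12 + 10) + G(3))² = (1/(-12 + 10) + (1/63)*(-63 + 3)/3)² = (1/(-2) + (1/63)*(⅓)*(-60))² = (-½ - 20/63)² = (-103/126)² = 10609/15876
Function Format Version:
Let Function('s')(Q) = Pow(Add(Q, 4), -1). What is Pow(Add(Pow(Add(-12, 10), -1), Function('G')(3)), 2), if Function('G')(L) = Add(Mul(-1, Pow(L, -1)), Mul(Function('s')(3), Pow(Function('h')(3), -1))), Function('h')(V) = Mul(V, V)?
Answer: Rational(10609, 15876) ≈ 0.66824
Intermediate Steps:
Function('s')(Q) = Pow(Add(4, Q), -1)
Function('h')(V) = Pow(V, 2)
Function('G')(L) = Add(Rational(1, 63), Mul(-1, Pow(L, -1))) (Function('G')(L) = Add(Mul(-1, Pow(L, -1)), Mul(Pow(Add(4, 3), -1), Pow(Pow(3, 2), -1))) = Add(Mul(-1, Pow(L, -1)), Mul(Pow(7, -1), Pow(9, -1))) = Add(Mul(-1, Pow(L, -1)), Mul(Rational(1, 7), Rational(1, 9))) = Add(Mul(-1, Pow(L, -1)), Rational(1, 63)) = Add(Rational(1, 63), Mul(-1, Pow(L, -1))))
Pow(Add(Pow(Add(-12, 10), -1), Function('G')(3)), 2) = Pow(Add(Pow(Add(-12, 10), -1), Mul(Rational(1, 63), Pow(3, -1), Add(-63, 3))), 2) = Pow(Add(Pow(-2, -1), Mul(Rational(1, 63), Rational(1, 3), -60)), 2) = Pow(Add(Rational(-1, 2), Rational(-20, 63)), 2) = Pow(Rational(-103, 126), 2) = Rational(10609, 15876)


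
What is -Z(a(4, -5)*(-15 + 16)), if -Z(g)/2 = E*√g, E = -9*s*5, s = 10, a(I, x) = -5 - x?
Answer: 0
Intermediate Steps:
E = -450 (E = -9*10*5 = -90*5 = -450)
Z(g) = 900*√g (Z(g) = -(-900)*√g = 900*√g)
-Z(a(4, -5)*(-15 + 16)) = -900*√((-5 - 1*(-5))*(-15 + 16)) = -900*√((-5 + 5)*1) = -900*√(0*1) = -900*√0 = -900*0 = -1*0 = 0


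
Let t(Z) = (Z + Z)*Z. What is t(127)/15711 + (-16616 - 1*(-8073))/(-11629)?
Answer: 509347355/182703219 ≈ 2.7878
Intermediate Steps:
t(Z) = 2*Z² (t(Z) = (2*Z)*Z = 2*Z²)
t(127)/15711 + (-16616 - 1*(-8073))/(-11629) = (2*127²)/15711 + (-16616 - 1*(-8073))/(-11629) = (2*16129)*(1/15711) + (-16616 + 8073)*(-1/11629) = 32258*(1/15711) - 8543*(-1/11629) = 32258/15711 + 8543/11629 = 509347355/182703219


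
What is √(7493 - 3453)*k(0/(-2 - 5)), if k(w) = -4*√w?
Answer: 0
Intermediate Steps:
√(7493 - 3453)*k(0/(-2 - 5)) = √(7493 - 3453)*(-4*√(0/(-2 - 5))) = √4040*(-4*√(0/(-7))) = (2*√1010)*(-4*√(0*(-⅐))) = (2*√1010)*(-4*√0) = (2*√1010)*(-4*0) = (2*√1010)*0 = 0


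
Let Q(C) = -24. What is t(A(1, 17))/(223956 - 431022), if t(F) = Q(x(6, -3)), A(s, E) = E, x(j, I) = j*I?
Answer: 4/34511 ≈ 0.00011591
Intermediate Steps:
x(j, I) = I*j
t(F) = -24
t(A(1, 17))/(223956 - 431022) = -24/(223956 - 431022) = -24/(-207066) = -24*(-1/207066) = 4/34511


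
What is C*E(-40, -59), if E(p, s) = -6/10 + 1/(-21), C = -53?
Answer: 3604/105 ≈ 34.324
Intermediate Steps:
E(p, s) = -68/105 (E(p, s) = -6*1/10 + 1*(-1/21) = -3/5 - 1/21 = -68/105)
C*E(-40, -59) = -53*(-68/105) = 3604/105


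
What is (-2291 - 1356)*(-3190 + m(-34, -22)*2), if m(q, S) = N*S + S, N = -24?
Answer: 7943166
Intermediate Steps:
m(q, S) = -23*S (m(q, S) = -24*S + S = -23*S)
(-2291 - 1356)*(-3190 + m(-34, -22)*2) = (-2291 - 1356)*(-3190 - 23*(-22)*2) = -3647*(-3190 + 506*2) = -3647*(-3190 + 1012) = -3647*(-2178) = 7943166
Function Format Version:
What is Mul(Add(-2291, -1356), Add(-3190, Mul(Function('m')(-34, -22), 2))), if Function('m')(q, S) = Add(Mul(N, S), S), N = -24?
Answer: 7943166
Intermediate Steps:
Function('m')(q, S) = Mul(-23, S) (Function('m')(q, S) = Add(Mul(-24, S), S) = Mul(-23, S))
Mul(Add(-2291, -1356), Add(-3190, Mul(Function('m')(-34, -22), 2))) = Mul(Add(-2291, -1356), Add(-3190, Mul(Mul(-23, -22), 2))) = Mul(-3647, Add(-3190, Mul(506, 2))) = Mul(-3647, Add(-3190, 1012)) = Mul(-3647, -2178) = 7943166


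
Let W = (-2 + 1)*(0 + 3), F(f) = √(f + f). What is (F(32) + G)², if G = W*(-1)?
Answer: 121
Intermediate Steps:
F(f) = √2*√f (F(f) = √(2*f) = √2*√f)
W = -3 (W = -1*3 = -3)
G = 3 (G = -3*(-1) = 3)
(F(32) + G)² = (√2*√32 + 3)² = (√2*(4*√2) + 3)² = (8 + 3)² = 11² = 121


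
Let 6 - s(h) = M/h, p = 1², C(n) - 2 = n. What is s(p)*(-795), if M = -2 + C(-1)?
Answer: -5565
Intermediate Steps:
C(n) = 2 + n
M = -1 (M = -2 + (2 - 1) = -2 + 1 = -1)
p = 1
s(h) = 6 + 1/h (s(h) = 6 - (-1)/h = 6 + 1/h)
s(p)*(-795) = (6 + 1/1)*(-795) = (6 + 1)*(-795) = 7*(-795) = -5565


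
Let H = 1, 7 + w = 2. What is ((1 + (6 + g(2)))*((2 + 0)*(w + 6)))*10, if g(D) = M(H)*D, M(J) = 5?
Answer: 340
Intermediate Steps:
w = -5 (w = -7 + 2 = -5)
g(D) = 5*D
((1 + (6 + g(2)))*((2 + 0)*(w + 6)))*10 = ((1 + (6 + 5*2))*((2 + 0)*(-5 + 6)))*10 = ((1 + (6 + 10))*(2*1))*10 = ((1 + 16)*2)*10 = (17*2)*10 = 34*10 = 340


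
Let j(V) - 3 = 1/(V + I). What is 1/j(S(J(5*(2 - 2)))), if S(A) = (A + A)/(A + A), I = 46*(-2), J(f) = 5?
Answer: 91/272 ≈ 0.33456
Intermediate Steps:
I = -92
S(A) = 1 (S(A) = (2*A)/((2*A)) = (2*A)*(1/(2*A)) = 1)
j(V) = 3 + 1/(-92 + V) (j(V) = 3 + 1/(V - 92) = 3 + 1/(-92 + V))
1/j(S(J(5*(2 - 2)))) = 1/((-275 + 3*1)/(-92 + 1)) = 1/((-275 + 3)/(-91)) = 1/(-1/91*(-272)) = 1/(272/91) = 91/272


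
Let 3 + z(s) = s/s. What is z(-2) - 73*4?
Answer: -294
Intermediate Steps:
z(s) = -2 (z(s) = -3 + s/s = -3 + 1 = -2)
z(-2) - 73*4 = -2 - 73*4 = -2 - 292 = -294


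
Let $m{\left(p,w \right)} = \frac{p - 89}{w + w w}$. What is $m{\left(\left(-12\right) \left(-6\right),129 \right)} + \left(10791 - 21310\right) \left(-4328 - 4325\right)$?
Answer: $\frac{1526420610373}{16770} \approx 9.1021 \cdot 10^{7}$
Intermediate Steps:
$m{\left(p,w \right)} = \frac{-89 + p}{w + w^{2}}$
$m{\left(\left(-12\right) \left(-6\right),129 \right)} + \left(10791 - 21310\right) \left(-4328 - 4325\right) = \frac{-89 - -72}{129 \left(1 + 129\right)} + \left(10791 - 21310\right) \left(-4328 - 4325\right) = \frac{-89 + 72}{129 \cdot 130} - -91020907 = \frac{1}{129} \cdot \frac{1}{130} \left(-17\right) + 91020907 = - \frac{17}{16770} + 91020907 = \frac{1526420610373}{16770}$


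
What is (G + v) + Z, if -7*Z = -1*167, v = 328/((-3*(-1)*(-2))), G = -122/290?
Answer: -95096/3045 ≈ -31.230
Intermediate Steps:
G = -61/145 (G = -122*1/290 = -61/145 ≈ -0.42069)
v = -164/3 (v = 328/((3*(-2))) = 328/(-6) = 328*(-⅙) = -164/3 ≈ -54.667)
Z = 167/7 (Z = -(-1)*167/7 = -⅐*(-167) = 167/7 ≈ 23.857)
(G + v) + Z = (-61/145 - 164/3) + 167/7 = -23963/435 + 167/7 = -95096/3045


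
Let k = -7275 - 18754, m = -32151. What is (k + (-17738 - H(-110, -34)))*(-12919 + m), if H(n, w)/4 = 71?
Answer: 1985378570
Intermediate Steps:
H(n, w) = 284 (H(n, w) = 4*71 = 284)
k = -26029
(k + (-17738 - H(-110, -34)))*(-12919 + m) = (-26029 + (-17738 - 1*284))*(-12919 - 32151) = (-26029 + (-17738 - 284))*(-45070) = (-26029 - 18022)*(-45070) = -44051*(-45070) = 1985378570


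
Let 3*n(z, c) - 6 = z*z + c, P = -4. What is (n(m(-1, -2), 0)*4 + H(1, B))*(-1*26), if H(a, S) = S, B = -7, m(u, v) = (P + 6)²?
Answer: -1742/3 ≈ -580.67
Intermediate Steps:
m(u, v) = 4 (m(u, v) = (-4 + 6)² = 2² = 4)
n(z, c) = 2 + c/3 + z²/3 (n(z, c) = 2 + (z*z + c)/3 = 2 + (z² + c)/3 = 2 + (c + z²)/3 = 2 + (c/3 + z²/3) = 2 + c/3 + z²/3)
(n(m(-1, -2), 0)*4 + H(1, B))*(-1*26) = ((2 + (⅓)*0 + (⅓)*4²)*4 - 7)*(-1*26) = ((2 + 0 + (⅓)*16)*4 - 7)*(-26) = ((2 + 0 + 16/3)*4 - 7)*(-26) = ((22/3)*4 - 7)*(-26) = (88/3 - 7)*(-26) = (67/3)*(-26) = -1742/3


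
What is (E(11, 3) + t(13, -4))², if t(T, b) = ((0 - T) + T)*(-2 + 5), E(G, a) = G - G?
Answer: 0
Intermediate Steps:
E(G, a) = 0
t(T, b) = 0 (t(T, b) = (-T + T)*3 = 0*3 = 0)
(E(11, 3) + t(13, -4))² = (0 + 0)² = 0² = 0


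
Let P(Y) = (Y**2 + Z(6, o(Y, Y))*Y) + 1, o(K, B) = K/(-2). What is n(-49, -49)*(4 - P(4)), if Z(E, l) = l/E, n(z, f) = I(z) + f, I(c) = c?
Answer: 3430/3 ≈ 1143.3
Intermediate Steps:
n(z, f) = f + z (n(z, f) = z + f = f + z)
o(K, B) = -K/2 (o(K, B) = K*(-1/2) = -K/2)
P(Y) = 1 + 11*Y**2/12 (P(Y) = (Y**2 + (-Y/2/6)*Y) + 1 = (Y**2 + (-Y/2*(1/6))*Y) + 1 = (Y**2 + (-Y/12)*Y) + 1 = (Y**2 - Y**2/12) + 1 = 11*Y**2/12 + 1 = 1 + 11*Y**2/12)
n(-49, -49)*(4 - P(4)) = (-49 - 49)*(4 - (1 + (11/12)*4**2)) = -98*(4 - (1 + (11/12)*16)) = -98*(4 - (1 + 44/3)) = -98*(4 - 1*47/3) = -98*(4 - 47/3) = -98*(-35/3) = 3430/3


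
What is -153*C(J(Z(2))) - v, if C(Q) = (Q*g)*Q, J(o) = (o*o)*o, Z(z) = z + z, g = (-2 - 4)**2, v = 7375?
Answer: -22568143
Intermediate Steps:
g = 36 (g = (-6)**2 = 36)
Z(z) = 2*z
J(o) = o**3 (J(o) = o**2*o = o**3)
C(Q) = 36*Q**2 (C(Q) = (Q*36)*Q = (36*Q)*Q = 36*Q**2)
-153*C(J(Z(2))) - v = -5508*((2*2)**3)**2 - 1*7375 = -5508*(4**3)**2 - 7375 = -5508*64**2 - 7375 = -5508*4096 - 7375 = -153*147456 - 7375 = -22560768 - 7375 = -22568143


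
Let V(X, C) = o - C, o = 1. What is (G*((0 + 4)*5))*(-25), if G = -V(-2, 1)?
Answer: 0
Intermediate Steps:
V(X, C) = 1 - C
G = 0 (G = -(1 - 1*1) = -(1 - 1) = -1*0 = 0)
(G*((0 + 4)*5))*(-25) = (0*((0 + 4)*5))*(-25) = (0*(4*5))*(-25) = (0*20)*(-25) = 0*(-25) = 0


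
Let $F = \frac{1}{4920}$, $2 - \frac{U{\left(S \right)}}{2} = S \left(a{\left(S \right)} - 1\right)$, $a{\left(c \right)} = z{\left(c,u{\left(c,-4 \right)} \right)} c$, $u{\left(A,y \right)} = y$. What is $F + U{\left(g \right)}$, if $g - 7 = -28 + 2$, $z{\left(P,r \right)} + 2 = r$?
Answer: $\frac{21146161}{4920} \approx 4298.0$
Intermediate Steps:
$z{\left(P,r \right)} = -2 + r$
$g = -19$ ($g = 7 + \left(-28 + 2\right) = 7 - 26 = -19$)
$a{\left(c \right)} = - 6 c$ ($a{\left(c \right)} = \left(-2 - 4\right) c = - 6 c$)
$U{\left(S \right)} = 4 - 2 S \left(-1 - 6 S\right)$ ($U{\left(S \right)} = 4 - 2 S \left(- 6 S - 1\right) = 4 - 2 S \left(-1 - 6 S\right)$)
$F = \frac{1}{4920} \approx 0.00020325$
$F + U{\left(g \right)} = \frac{1}{4920} + \left(4 + 2 \left(-19\right) + 12 \left(-19\right)^{2}\right) = \frac{1}{4920} + \left(4 - 38 + 12 \cdot 361\right) = \frac{1}{4920} + \left(4 - 38 + 4332\right) = \frac{1}{4920} + 4298 = \frac{21146161}{4920}$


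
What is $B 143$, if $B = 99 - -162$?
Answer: $37323$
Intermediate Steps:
$B = 261$ ($B = 99 + 162 = 261$)
$B 143 = 261 \cdot 143 = 37323$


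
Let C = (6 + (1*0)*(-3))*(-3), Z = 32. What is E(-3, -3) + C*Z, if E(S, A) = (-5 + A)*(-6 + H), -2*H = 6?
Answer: -504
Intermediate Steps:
H = -3 (H = -½*6 = -3)
E(S, A) = 45 - 9*A (E(S, A) = (-5 + A)*(-6 - 3) = (-5 + A)*(-9) = 45 - 9*A)
C = -18 (C = (6 + 0*(-3))*(-3) = (6 + 0)*(-3) = 6*(-3) = -18)
E(-3, -3) + C*Z = (45 - 9*(-3)) - 18*32 = (45 + 27) - 576 = 72 - 576 = -504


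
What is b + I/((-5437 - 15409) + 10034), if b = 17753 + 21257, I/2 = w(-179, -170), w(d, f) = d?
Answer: 210888239/5406 ≈ 39010.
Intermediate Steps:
I = -358 (I = 2*(-179) = -358)
b = 39010
b + I/((-5437 - 15409) + 10034) = 39010 - 358/((-5437 - 15409) + 10034) = 39010 - 358/(-20846 + 10034) = 39010 - 358/(-10812) = 39010 - 358*(-1/10812) = 39010 + 179/5406 = 210888239/5406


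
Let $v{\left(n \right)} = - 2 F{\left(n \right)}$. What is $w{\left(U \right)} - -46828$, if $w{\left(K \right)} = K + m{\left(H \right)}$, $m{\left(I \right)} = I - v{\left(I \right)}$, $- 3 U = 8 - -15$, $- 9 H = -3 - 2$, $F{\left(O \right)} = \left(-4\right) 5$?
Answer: $\frac{421028}{9} \approx 46781.0$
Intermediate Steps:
$F{\left(O \right)} = -20$
$H = \frac{5}{9}$ ($H = - \frac{-3 - 2}{9} = \left(- \frac{1}{9}\right) \left(-5\right) = \frac{5}{9} \approx 0.55556$)
$v{\left(n \right)} = 40$ ($v{\left(n \right)} = \left(-2\right) \left(-20\right) = 40$)
$U = - \frac{23}{3}$ ($U = - \frac{8 - -15}{3} = - \frac{8 + 15}{3} = \left(- \frac{1}{3}\right) 23 = - \frac{23}{3} \approx -7.6667$)
$m{\left(I \right)} = -40 + I$ ($m{\left(I \right)} = I - 40 = -40 + I$)
$w{\left(K \right)} = - \frac{355}{9} + K$ ($w{\left(K \right)} = K + \left(-40 + \frac{5}{9}\right) = K - \frac{355}{9} = - \frac{355}{9} + K$)
$w{\left(U \right)} - -46828 = \left(- \frac{355}{9} - \frac{23}{3}\right) - -46828 = - \frac{424}{9} + 46828 = \frac{421028}{9}$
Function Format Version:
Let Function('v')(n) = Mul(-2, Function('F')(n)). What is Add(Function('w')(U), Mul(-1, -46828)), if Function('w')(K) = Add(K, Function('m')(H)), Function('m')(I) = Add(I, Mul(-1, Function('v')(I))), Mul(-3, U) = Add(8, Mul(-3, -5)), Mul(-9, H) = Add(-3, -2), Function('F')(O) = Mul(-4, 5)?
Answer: Rational(421028, 9) ≈ 46781.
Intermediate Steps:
Function('F')(O) = -20
H = Rational(5, 9) (H = Mul(Rational(-1, 9), Add(-3, -2)) = Mul(Rational(-1, 9), -5) = Rational(5, 9) ≈ 0.55556)
Function('v')(n) = 40 (Function('v')(n) = Mul(-2, -20) = 40)
U = Rational(-23, 3) (U = Mul(Rational(-1, 3), Add(8, Mul(-3, -5))) = Mul(Rational(-1, 3), Add(8, 15)) = Mul(Rational(-1, 3), 23) = Rational(-23, 3) ≈ -7.6667)
Function('m')(I) = Add(-40, I) (Function('m')(I) = Add(I, Mul(-1, 40)) = Add(I, -40) = Add(-40, I))
Function('w')(K) = Add(Rational(-355, 9), K) (Function('w')(K) = Add(K, Add(-40, Rational(5, 9))) = Add(K, Rational(-355, 9)) = Add(Rational(-355, 9), K))
Add(Function('w')(U), Mul(-1, -46828)) = Add(Add(Rational(-355, 9), Rational(-23, 3)), Mul(-1, -46828)) = Add(Rational(-424, 9), 46828) = Rational(421028, 9)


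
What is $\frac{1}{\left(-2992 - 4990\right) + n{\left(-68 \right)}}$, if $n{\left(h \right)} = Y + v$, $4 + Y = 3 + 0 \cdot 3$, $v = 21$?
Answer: $- \frac{1}{7962} \approx -0.0001256$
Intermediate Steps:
$Y = -1$ ($Y = -4 + \left(3 + 0 \cdot 3\right) = -4 + \left(3 + 0\right) = -4 + 3 = -1$)
$n{\left(h \right)} = 20$ ($n{\left(h \right)} = -1 + 21 = 20$)
$\frac{1}{\left(-2992 - 4990\right) + n{\left(-68 \right)}} = \frac{1}{\left(-2992 - 4990\right) + 20} = \frac{1}{-7982 + 20} = \frac{1}{-7962} = - \frac{1}{7962}$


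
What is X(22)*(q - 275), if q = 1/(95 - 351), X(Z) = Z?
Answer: -774411/128 ≈ -6050.1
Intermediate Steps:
q = -1/256 (q = 1/(-256) = -1/256 ≈ -0.0039063)
X(22)*(q - 275) = 22*(-1/256 - 275) = 22*(-70401/256) = -774411/128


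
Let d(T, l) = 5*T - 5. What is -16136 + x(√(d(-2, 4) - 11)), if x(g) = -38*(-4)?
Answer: -15984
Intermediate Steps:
d(T, l) = -5 + 5*T
x(g) = 152
-16136 + x(√(d(-2, 4) - 11)) = -16136 + 152 = -15984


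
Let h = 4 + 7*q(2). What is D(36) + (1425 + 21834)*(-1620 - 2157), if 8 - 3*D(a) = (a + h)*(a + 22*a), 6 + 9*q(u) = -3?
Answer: -263575045/3 ≈ -8.7858e+7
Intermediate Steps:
q(u) = -1 (q(u) = -⅔ + (⅑)*(-3) = -⅔ - ⅓ = -1)
h = -3 (h = 4 + 7*(-1) = 4 - 7 = -3)
D(a) = 8/3 - 23*a*(-3 + a)/3 (D(a) = 8/3 - (a - 3)*(a + 22*a)/3 = 8/3 - (-3 + a)*23*a/3 = 8/3 - 23*a*(-3 + a)/3)
D(36) + (1425 + 21834)*(-1620 - 2157) = (8/3 + 23*36 - 23/3*36²) + (1425 + 21834)*(-1620 - 2157) = (8/3 + 828 - 23/3*1296) + 23259*(-3777) = (8/3 + 828 - 9936) - 87849243 = -27316/3 - 87849243 = -263575045/3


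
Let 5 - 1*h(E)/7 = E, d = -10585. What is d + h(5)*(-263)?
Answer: -10585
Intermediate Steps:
h(E) = 35 - 7*E
d + h(5)*(-263) = -10585 + (35 - 7*5)*(-263) = -10585 + (35 - 35)*(-263) = -10585 + 0*(-263) = -10585 + 0 = -10585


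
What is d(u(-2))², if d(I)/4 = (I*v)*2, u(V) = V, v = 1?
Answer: 256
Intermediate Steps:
d(I) = 8*I (d(I) = 4*((I*1)*2) = 4*(I*2) = 4*(2*I) = 8*I)
d(u(-2))² = (8*(-2))² = (-16)² = 256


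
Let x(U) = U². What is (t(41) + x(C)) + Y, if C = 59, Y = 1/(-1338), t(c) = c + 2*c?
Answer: 4822151/1338 ≈ 3604.0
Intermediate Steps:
t(c) = 3*c
Y = -1/1338 ≈ -0.00074738
(t(41) + x(C)) + Y = (3*41 + 59²) - 1/1338 = (123 + 3481) - 1/1338 = 3604 - 1/1338 = 4822151/1338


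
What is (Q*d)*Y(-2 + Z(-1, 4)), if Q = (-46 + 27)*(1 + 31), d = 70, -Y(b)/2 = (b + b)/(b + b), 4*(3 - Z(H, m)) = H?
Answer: 85120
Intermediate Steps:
Z(H, m) = 3 - H/4
Y(b) = -2 (Y(b) = -2*(b + b)/(b + b) = -2*2*b/(2*b) = -2*2*b*1/(2*b) = -2*1 = -2)
Q = -608 (Q = -19*32 = -608)
(Q*d)*Y(-2 + Z(-1, 4)) = -608*70*(-2) = -42560*(-2) = 85120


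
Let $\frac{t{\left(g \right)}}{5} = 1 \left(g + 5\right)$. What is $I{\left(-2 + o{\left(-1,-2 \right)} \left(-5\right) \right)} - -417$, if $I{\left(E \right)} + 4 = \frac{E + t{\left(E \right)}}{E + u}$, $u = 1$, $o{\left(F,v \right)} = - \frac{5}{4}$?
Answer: $\frac{8875}{21} \approx 422.62$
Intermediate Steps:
$o{\left(F,v \right)} = - \frac{5}{4}$ ($o{\left(F,v \right)} = \left(-5\right) \frac{1}{4} = - \frac{5}{4}$)
$t{\left(g \right)} = 25 + 5 g$ ($t{\left(g \right)} = 5 \cdot 1 \left(g + 5\right) = 5 \cdot 1 \left(5 + g\right) = 5 \left(5 + g\right) = 25 + 5 g$)
$I{\left(E \right)} = -4 + \frac{25 + 6 E}{1 + E}$ ($I{\left(E \right)} = -4 + \frac{E + \left(25 + 5 E\right)}{E + 1} = -4 + \frac{25 + 6 E}{1 + E}$)
$I{\left(-2 + o{\left(-1,-2 \right)} \left(-5\right) \right)} - -417 = \frac{21 + 2 \left(-2 - - \frac{25}{4}\right)}{1 - - \frac{17}{4}} - -417 = \frac{21 + 2 \left(-2 + \frac{25}{4}\right)}{1 + \left(-2 + \frac{25}{4}\right)} + 417 = \frac{21 + 2 \cdot \frac{17}{4}}{1 + \frac{17}{4}} + 417 = \frac{21 + \frac{17}{2}}{\frac{21}{4}} + 417 = \frac{4}{21} \cdot \frac{59}{2} + 417 = \frac{118}{21} + 417 = \frac{8875}{21}$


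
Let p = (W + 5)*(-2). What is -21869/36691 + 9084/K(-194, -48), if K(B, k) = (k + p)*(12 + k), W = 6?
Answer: 23182597/7705110 ≈ 3.0087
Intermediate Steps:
p = -22 (p = (6 + 5)*(-2) = 11*(-2) = -22)
K(B, k) = (-22 + k)*(12 + k) (K(B, k) = (k - 22)*(12 + k) = (-22 + k)*(12 + k))
-21869/36691 + 9084/K(-194, -48) = -21869/36691 + 9084/(-264 + (-48)² - 10*(-48)) = -21869*1/36691 + 9084/(-264 + 2304 + 480) = -21869/36691 + 9084/2520 = -21869/36691 + 9084*(1/2520) = -21869/36691 + 757/210 = 23182597/7705110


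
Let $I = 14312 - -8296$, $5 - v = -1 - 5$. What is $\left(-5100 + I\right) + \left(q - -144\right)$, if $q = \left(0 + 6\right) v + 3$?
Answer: $17721$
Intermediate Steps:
$v = 11$ ($v = 5 - \left(-1 - 5\right) = 5 - -6 = 5 + 6 = 11$)
$I = 22608$ ($I = 14312 + 8296 = 22608$)
$q = 69$ ($q = \left(0 + 6\right) 11 + 3 = 6 \cdot 11 + 3 = 66 + 3 = 69$)
$\left(-5100 + I\right) + \left(q - -144\right) = \left(-5100 + 22608\right) + \left(69 - -144\right) = 17508 + \left(69 + 144\right) = 17508 + 213 = 17721$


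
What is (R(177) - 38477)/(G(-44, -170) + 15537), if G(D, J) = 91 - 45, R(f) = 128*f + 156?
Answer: -15665/15583 ≈ -1.0053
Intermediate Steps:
R(f) = 156 + 128*f
G(D, J) = 46
(R(177) - 38477)/(G(-44, -170) + 15537) = ((156 + 128*177) - 38477)/(46 + 15537) = ((156 + 22656) - 38477)/15583 = (22812 - 38477)*(1/15583) = -15665*1/15583 = -15665/15583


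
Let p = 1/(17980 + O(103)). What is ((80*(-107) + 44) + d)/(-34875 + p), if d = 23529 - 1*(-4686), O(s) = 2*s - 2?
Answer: -358206616/634166999 ≈ -0.56485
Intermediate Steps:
O(s) = -2 + 2*s
d = 28215 (d = 23529 + 4686 = 28215)
p = 1/18184 (p = 1/(17980 + (-2 + 2*103)) = 1/(17980 + (-2 + 206)) = 1/(17980 + 204) = 1/18184 ≈ 5.4993e-5)
((80*(-107) + 44) + d)/(-34875 + p) = ((80*(-107) + 44) + 28215)/(-34875 + 1/18184) = ((-8560 + 44) + 28215)/(-634166999/18184) = (-8516 + 28215)*(-18184/634166999) = 19699*(-18184/634166999) = -358206616/634166999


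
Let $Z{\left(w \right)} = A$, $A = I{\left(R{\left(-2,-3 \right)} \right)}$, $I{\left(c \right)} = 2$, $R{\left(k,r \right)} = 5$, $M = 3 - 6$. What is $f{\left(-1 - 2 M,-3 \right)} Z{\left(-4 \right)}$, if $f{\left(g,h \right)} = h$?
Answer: $-6$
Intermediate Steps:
$M = -3$ ($M = 3 - 6 = -3$)
$A = 2$
$Z{\left(w \right)} = 2$
$f{\left(-1 - 2 M,-3 \right)} Z{\left(-4 \right)} = \left(-3\right) 2 = -6$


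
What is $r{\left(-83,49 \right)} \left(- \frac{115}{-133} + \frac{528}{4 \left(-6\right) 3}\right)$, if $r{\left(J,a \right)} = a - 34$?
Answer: $- \frac{12905}{133} \approx -97.03$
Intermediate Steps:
$r{\left(J,a \right)} = -34 + a$ ($r{\left(J,a \right)} = a - 34 = -34 + a$)
$r{\left(-83,49 \right)} \left(- \frac{115}{-133} + \frac{528}{4 \left(-6\right) 3}\right) = \left(-34 + 49\right) \left(- \frac{115}{-133} + \frac{528}{4 \left(-6\right) 3}\right) = 15 \left(\left(-115\right) \left(- \frac{1}{133}\right) + \frac{528}{\left(-24\right) 3}\right) = 15 \left(\frac{115}{133} + \frac{528}{-72}\right) = 15 \left(\frac{115}{133} + 528 \left(- \frac{1}{72}\right)\right) = 15 \left(\frac{115}{133} - \frac{22}{3}\right) = 15 \left(- \frac{2581}{399}\right) = - \frac{12905}{133}$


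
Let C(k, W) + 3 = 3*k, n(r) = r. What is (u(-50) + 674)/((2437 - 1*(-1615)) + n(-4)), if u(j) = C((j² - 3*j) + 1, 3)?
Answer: 49/23 ≈ 2.1304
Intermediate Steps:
C(k, W) = -3 + 3*k
u(j) = -9*j + 3*j² (u(j) = -3 + 3*((j² - 3*j) + 1) = -3 + 3*(1 + j² - 3*j) = -3 + (3 - 9*j + 3*j²) = -9*j + 3*j²)
(u(-50) + 674)/((2437 - 1*(-1615)) + n(-4)) = (3*(-50)*(-3 - 50) + 674)/((2437 - 1*(-1615)) - 4) = (3*(-50)*(-53) + 674)/((2437 + 1615) - 4) = (7950 + 674)/(4052 - 4) = 8624/4048 = 8624*(1/4048) = 49/23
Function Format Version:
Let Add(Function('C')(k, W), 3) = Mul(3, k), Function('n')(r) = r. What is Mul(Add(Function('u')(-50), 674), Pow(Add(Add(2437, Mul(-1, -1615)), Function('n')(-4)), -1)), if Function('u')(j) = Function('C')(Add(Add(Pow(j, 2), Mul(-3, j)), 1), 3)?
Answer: Rational(49, 23) ≈ 2.1304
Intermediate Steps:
Function('C')(k, W) = Add(-3, Mul(3, k))
Function('u')(j) = Add(Mul(-9, j), Mul(3, Pow(j, 2))) (Function('u')(j) = Add(-3, Mul(3, Add(Add(Pow(j, 2), Mul(-3, j)), 1))) = Add(-3, Mul(3, Add(1, Pow(j, 2), Mul(-3, j)))) = Add(-3, Add(3, Mul(-9, j), Mul(3, Pow(j, 2)))) = Add(Mul(-9, j), Mul(3, Pow(j, 2))))
Mul(Add(Function('u')(-50), 674), Pow(Add(Add(2437, Mul(-1, -1615)), Function('n')(-4)), -1)) = Mul(Add(Mul(3, -50, Add(-3, -50)), 674), Pow(Add(Add(2437, Mul(-1, -1615)), -4), -1)) = Mul(Add(Mul(3, -50, -53), 674), Pow(Add(Add(2437, 1615), -4), -1)) = Mul(Add(7950, 674), Pow(Add(4052, -4), -1)) = Mul(8624, Pow(4048, -1)) = Mul(8624, Rational(1, 4048)) = Rational(49, 23)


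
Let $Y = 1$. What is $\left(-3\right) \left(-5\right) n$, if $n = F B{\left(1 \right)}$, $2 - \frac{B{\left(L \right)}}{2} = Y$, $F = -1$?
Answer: $-30$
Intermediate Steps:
$B{\left(L \right)} = 2$ ($B{\left(L \right)} = 4 - 2 = 2$)
$n = -2$ ($n = \left(-1\right) 2 = -2$)
$\left(-3\right) \left(-5\right) n = \left(-3\right) \left(-5\right) \left(-2\right) = 15 \left(-2\right) = -30$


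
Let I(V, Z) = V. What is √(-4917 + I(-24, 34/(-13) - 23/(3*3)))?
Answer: 9*I*√61 ≈ 70.292*I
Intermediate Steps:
√(-4917 + I(-24, 34/(-13) - 23/(3*3))) = √(-4917 - 24) = √(-4941) = 9*I*√61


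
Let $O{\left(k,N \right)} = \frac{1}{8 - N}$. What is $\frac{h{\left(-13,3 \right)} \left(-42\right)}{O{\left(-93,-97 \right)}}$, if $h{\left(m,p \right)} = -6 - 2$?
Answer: $35280$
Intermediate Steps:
$h{\left(m,p \right)} = -8$
$\frac{h{\left(-13,3 \right)} \left(-42\right)}{O{\left(-93,-97 \right)}} = \frac{\left(-8\right) \left(-42\right)}{\left(-1\right) \frac{1}{-8 - 97}} = \frac{336}{\left(-1\right) \frac{1}{-105}} = \frac{336}{\left(-1\right) \left(- \frac{1}{105}\right)} = 336 \frac{1}{\frac{1}{105}} = 336 \cdot 105 = 35280$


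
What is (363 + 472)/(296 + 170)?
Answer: 835/466 ≈ 1.7918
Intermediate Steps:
(363 + 472)/(296 + 170) = 835/466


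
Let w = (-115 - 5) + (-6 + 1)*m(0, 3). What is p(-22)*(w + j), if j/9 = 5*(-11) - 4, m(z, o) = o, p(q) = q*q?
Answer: -322344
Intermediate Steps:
p(q) = q²
j = -531 (j = 9*(5*(-11) - 4) = 9*(-55 - 4) = 9*(-59) = -531)
w = -135 (w = (-115 - 5) + (-6 + 1)*3 = -120 - 5*3 = -120 - 15 = -135)
p(-22)*(w + j) = (-22)²*(-135 - 531) = 484*(-666) = -322344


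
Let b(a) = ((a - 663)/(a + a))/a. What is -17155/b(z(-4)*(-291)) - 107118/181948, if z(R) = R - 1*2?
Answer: -3171795913060479/32841614 ≈ -9.6579e+7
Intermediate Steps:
z(R) = -2 + R (z(R) = R - 2 = -2 + R)
b(a) = (-663 + a)/(2*a**2) (b(a) = ((-663 + a)/((2*a)))/a = ((-663 + a)*(1/(2*a)))/a = ((-663 + a)/(2*a))/a = (-663 + a)/(2*a**2))
-17155/b(z(-4)*(-291)) - 107118/181948 = -17155*169362*(-2 - 4)**2/(-663 + (-2 - 4)*(-291)) - 107118/181948 = -17155*6097032/(-663 - 6*(-291)) - 107118*1/181948 = -17155*6097032/(-663 + 1746) - 53559/90974 = -17155/((1/2)*(1/3048516)*1083) - 53559/90974 = -17155/361/2032344 - 53559/90974 = -17155*2032344/361 - 53559/90974 = -34864861320/361 - 53559/90974 = -3171795913060479/32841614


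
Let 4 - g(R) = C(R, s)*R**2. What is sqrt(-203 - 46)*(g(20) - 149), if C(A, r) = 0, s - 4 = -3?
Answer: -145*I*sqrt(249) ≈ -2288.1*I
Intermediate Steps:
s = 1 (s = 4 - 3 = 1)
g(R) = 4 (g(R) = 4 - 0*R**2 = 4 - 1*0 = 4 + 0 = 4)
sqrt(-203 - 46)*(g(20) - 149) = sqrt(-203 - 46)*(4 - 149) = sqrt(-249)*(-145) = (I*sqrt(249))*(-145) = -145*I*sqrt(249)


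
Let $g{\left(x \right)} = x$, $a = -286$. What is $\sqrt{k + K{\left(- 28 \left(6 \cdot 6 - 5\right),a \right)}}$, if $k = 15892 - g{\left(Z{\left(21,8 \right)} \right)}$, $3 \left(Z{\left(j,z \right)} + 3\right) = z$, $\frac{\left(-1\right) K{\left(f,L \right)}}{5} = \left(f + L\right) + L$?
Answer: $\frac{73 \sqrt{39}}{3} \approx 151.96$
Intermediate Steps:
$K{\left(f,L \right)} = - 10 L - 5 f$ ($K{\left(f,L \right)} = - 5 \left(\left(f + L\right) + L\right) = - 5 \left(\left(L + f\right) + L\right) = - 5 \left(f + 2 L\right) = - 10 L - 5 f$)
$Z{\left(j,z \right)} = -3 + \frac{z}{3}$
$k = \frac{47677}{3}$ ($k = 15892 - \left(-3 + \frac{1}{3} \cdot 8\right) = 15892 - \left(-3 + \frac{8}{3}\right) = 15892 - - \frac{1}{3} = 15892 + \frac{1}{3} = \frac{47677}{3} \approx 15892.0$)
$\sqrt{k + K{\left(- 28 \left(6 \cdot 6 - 5\right),a \right)}} = \sqrt{\frac{47677}{3} - \left(-2860 + 5 \left(- 28 \left(6 \cdot 6 - 5\right)\right)\right)} = \sqrt{\frac{47677}{3} - \left(-2860 + 5 \left(- 28 \left(36 - 5\right)\right)\right)} = \sqrt{\frac{47677}{3} - \left(-2860 + 5 \left(\left(-28\right) 31\right)\right)} = \sqrt{\frac{47677}{3} + \left(2860 - -4340\right)} = \sqrt{\frac{47677}{3} + \left(2860 + 4340\right)} = \sqrt{\frac{47677}{3} + 7200} = \sqrt{\frac{69277}{3}} = \frac{73 \sqrt{39}}{3}$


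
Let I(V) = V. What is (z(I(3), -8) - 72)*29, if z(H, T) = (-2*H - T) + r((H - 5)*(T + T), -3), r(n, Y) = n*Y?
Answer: -4814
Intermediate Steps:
r(n, Y) = Y*n
z(H, T) = -T - 2*H - 6*T*(-5 + H) (z(H, T) = (-2*H - T) - 3*(H - 5)*(T + T) = (-T - 2*H) - 3*(-5 + H)*2*T = (-T - 2*H) - 6*T*(-5 + H) = -T - 2*H - 6*T*(-5 + H))
(z(I(3), -8) - 72)*29 = ((-2*3 + 29*(-8) - 6*3*(-8)) - 72)*29 = ((-6 - 232 + 144) - 72)*29 = (-94 - 72)*29 = -166*29 = -4814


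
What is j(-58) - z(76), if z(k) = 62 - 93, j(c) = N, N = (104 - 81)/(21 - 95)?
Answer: 2271/74 ≈ 30.689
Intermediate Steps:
N = -23/74 (N = 23/(-74) = 23*(-1/74) = -23/74 ≈ -0.31081)
j(c) = -23/74
z(k) = -31
j(-58) - z(76) = -23/74 - 1*(-31) = -23/74 + 31 = 2271/74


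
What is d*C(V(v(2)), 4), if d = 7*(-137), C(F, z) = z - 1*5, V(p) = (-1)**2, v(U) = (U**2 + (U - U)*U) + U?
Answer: 959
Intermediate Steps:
v(U) = U + U**2 (v(U) = (U**2 + 0*U) + U = (U**2 + 0) + U = U**2 + U = U + U**2)
V(p) = 1
C(F, z) = -5 + z (C(F, z) = z - 5 = -5 + z)
d = -959
d*C(V(v(2)), 4) = -959*(-5 + 4) = -959*(-1) = 959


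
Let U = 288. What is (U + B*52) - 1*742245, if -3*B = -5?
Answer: -2225611/3 ≈ -7.4187e+5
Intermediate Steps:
B = 5/3 (B = -⅓*(-5) = 5/3 ≈ 1.6667)
(U + B*52) - 1*742245 = (288 + (5/3)*52) - 1*742245 = (288 + 260/3) - 742245 = 1124/3 - 742245 = -2225611/3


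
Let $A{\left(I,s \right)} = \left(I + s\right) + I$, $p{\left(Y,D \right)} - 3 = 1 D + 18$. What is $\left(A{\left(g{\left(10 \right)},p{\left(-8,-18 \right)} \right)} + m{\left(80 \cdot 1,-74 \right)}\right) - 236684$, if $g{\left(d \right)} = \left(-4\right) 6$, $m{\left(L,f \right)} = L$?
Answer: $-236649$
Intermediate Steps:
$p{\left(Y,D \right)} = 21 + D$ ($p{\left(Y,D \right)} = 3 + \left(1 D + 18\right) = 3 + \left(D + 18\right) = 3 + \left(18 + D\right) = 21 + D$)
$g{\left(d \right)} = -24$
$A{\left(I,s \right)} = s + 2 I$
$\left(A{\left(g{\left(10 \right)},p{\left(-8,-18 \right)} \right)} + m{\left(80 \cdot 1,-74 \right)}\right) - 236684 = \left(\left(\left(21 - 18\right) + 2 \left(-24\right)\right) + 80 \cdot 1\right) - 236684 = \left(\left(3 - 48\right) + 80\right) - 236684 = \left(-45 + 80\right) - 236684 = 35 - 236684 = -236649$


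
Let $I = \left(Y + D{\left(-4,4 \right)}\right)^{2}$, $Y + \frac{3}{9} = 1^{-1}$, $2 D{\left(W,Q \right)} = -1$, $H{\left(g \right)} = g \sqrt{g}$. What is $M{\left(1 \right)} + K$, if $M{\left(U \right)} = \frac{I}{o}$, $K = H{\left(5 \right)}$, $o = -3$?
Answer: $- \frac{1}{108} + 5 \sqrt{5} \approx 11.171$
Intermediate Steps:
$H{\left(g \right)} = g^{\frac{3}{2}}$
$D{\left(W,Q \right)} = - \frac{1}{2}$ ($D{\left(W,Q \right)} = \frac{1}{2} \left(-1\right) = - \frac{1}{2}$)
$Y = \frac{2}{3}$ ($Y = - \frac{1}{3} + 1^{-1} = - \frac{1}{3} + 1 = \frac{2}{3} \approx 0.66667$)
$K = 5 \sqrt{5}$ ($K = 5^{\frac{3}{2}} = 5 \sqrt{5} \approx 11.18$)
$I = \frac{1}{36}$ ($I = \left(\frac{2}{3} - \frac{1}{2}\right)^{2} = \left(\frac{1}{6}\right)^{2} = \frac{1}{36} \approx 0.027778$)
$M{\left(U \right)} = - \frac{1}{108}$ ($M{\left(U \right)} = \frac{1}{36 \left(-3\right)} = \frac{1}{36} \left(- \frac{1}{3}\right) = - \frac{1}{108}$)
$M{\left(1 \right)} + K = - \frac{1}{108} + 5 \sqrt{5}$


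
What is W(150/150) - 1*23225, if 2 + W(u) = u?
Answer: -23226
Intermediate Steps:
W(u) = -2 + u
W(150/150) - 1*23225 = (-2 + 150/150) - 1*23225 = (-2 + 150*(1/150)) - 23225 = (-2 + 1) - 23225 = -1 - 23225 = -23226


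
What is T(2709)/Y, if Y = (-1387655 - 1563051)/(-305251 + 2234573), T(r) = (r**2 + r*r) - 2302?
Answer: -14156458054660/1475353 ≈ -9.5953e+6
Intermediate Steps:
T(r) = -2302 + 2*r**2 (T(r) = (r**2 + r**2) - 2302 = 2*r**2 - 2302 = -2302 + 2*r**2)
Y = -1475353/964661 (Y = -2950706/1929322 = -2950706*1/1929322 = -1475353/964661 ≈ -1.5294)
T(2709)/Y = (-2302 + 2*2709**2)/(-1475353/964661) = (-2302 + 2*7338681)*(-964661/1475353) = (-2302 + 14677362)*(-964661/1475353) = 14675060*(-964661/1475353) = -14156458054660/1475353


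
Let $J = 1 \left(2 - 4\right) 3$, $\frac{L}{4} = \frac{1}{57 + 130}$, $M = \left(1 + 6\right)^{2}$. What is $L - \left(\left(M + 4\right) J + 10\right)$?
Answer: $\frac{57600}{187} \approx 308.02$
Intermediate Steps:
$M = 49$ ($M = 7^{2} = 49$)
$L = \frac{4}{187}$ ($L = \frac{4}{57 + 130} = \frac{4}{187} \approx 0.02139$)
$J = -6$ ($J = 1 \left(2 - 4\right) 3 = 1 \left(-2\right) 3 = \left(-2\right) 3 = -6$)
$L - \left(\left(M + 4\right) J + 10\right) = \frac{4}{187} - \left(\left(49 + 4\right) \left(-6\right) + 10\right) = \frac{4}{187} - \left(53 \left(-6\right) + 10\right) = \frac{4}{187} - \left(-318 + 10\right) = \frac{4}{187} - -308 = \frac{4}{187} + 308 = \frac{57600}{187}$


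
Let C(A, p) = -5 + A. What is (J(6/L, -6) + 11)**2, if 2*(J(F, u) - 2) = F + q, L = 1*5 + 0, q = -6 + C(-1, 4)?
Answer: 1444/25 ≈ 57.760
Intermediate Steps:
q = -12 (q = -6 + (-5 - 1) = -6 - 6 = -12)
L = 5 (L = 5 + 0 = 5)
J(F, u) = -4 + F/2 (J(F, u) = 2 + (F - 12)/2 = 2 + (-12 + F)/2 = 2 + (-6 + F/2) = -4 + F/2)
(J(6/L, -6) + 11)**2 = ((-4 + (6/5)/2) + 11)**2 = ((-4 + (6*(1/5))/2) + 11)**2 = ((-4 + (1/2)*(6/5)) + 11)**2 = ((-4 + 3/5) + 11)**2 = (-17/5 + 11)**2 = (38/5)**2 = 1444/25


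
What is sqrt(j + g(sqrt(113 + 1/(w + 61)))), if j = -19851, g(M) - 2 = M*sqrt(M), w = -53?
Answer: sqrt(-317584 + 2*1810**(3/4))/4 ≈ 140.76*I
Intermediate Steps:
g(M) = 2 + M**(3/2) (g(M) = 2 + M*sqrt(M) = 2 + M**(3/2))
sqrt(j + g(sqrt(113 + 1/(w + 61)))) = sqrt(-19851 + (2 + (sqrt(113 + 1/(-53 + 61)))**(3/2))) = sqrt(-19851 + (2 + (sqrt(113 + 1/8))**(3/2))) = sqrt(-19851 + (2 + (sqrt(905/8))**(3/2))) = sqrt(-19851 + (2 + (sqrt(1810)/4)**(3/2))) = sqrt(-19851 + (2 + 1810**(3/4)/8)) = sqrt(-19849 + 1810**(3/4)/8)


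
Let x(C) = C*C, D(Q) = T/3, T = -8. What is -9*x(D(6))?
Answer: -64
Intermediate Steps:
D(Q) = -8/3
x(C) = C²
-9*x(D(6)) = -9*(-8/3)² = -9*64/9 = -64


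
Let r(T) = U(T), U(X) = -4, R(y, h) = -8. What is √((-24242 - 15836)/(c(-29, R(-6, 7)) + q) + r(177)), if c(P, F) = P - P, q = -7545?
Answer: 7*√1524090/7545 ≈ 1.1454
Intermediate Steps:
c(P, F) = 0
r(T) = -4
√((-24242 - 15836)/(c(-29, R(-6, 7)) + q) + r(177)) = √((-24242 - 15836)/(0 - 7545) - 4) = √(-40078/(-7545) - 4) = √(-40078*(-1/7545) - 4) = √(40078/7545 - 4) = √(9898/7545) = 7*√1524090/7545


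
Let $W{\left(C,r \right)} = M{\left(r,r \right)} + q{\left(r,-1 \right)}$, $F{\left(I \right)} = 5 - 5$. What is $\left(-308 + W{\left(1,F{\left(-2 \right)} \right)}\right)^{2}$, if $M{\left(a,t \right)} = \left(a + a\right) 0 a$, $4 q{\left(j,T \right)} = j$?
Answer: $94864$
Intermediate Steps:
$q{\left(j,T \right)} = \frac{j}{4}$
$M{\left(a,t \right)} = 0$ ($M{\left(a,t \right)} = 2 a 0 a = 0 a = 0$)
$F{\left(I \right)} = 0$
$W{\left(C,r \right)} = \frac{r}{4}$ ($W{\left(C,r \right)} = 0 + \frac{r}{4} = \frac{r}{4}$)
$\left(-308 + W{\left(1,F{\left(-2 \right)} \right)}\right)^{2} = \left(-308 + \frac{1}{4} \cdot 0\right)^{2} = \left(-308 + 0\right)^{2} = \left(-308\right)^{2} = 94864$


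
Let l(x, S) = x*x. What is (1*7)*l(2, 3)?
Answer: 28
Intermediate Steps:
l(x, S) = x²
(1*7)*l(2, 3) = (1*7)*2² = 7*4 = 28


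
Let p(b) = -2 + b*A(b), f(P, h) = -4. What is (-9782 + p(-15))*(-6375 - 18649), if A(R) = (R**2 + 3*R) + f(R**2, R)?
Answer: 310898176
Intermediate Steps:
A(R) = -4 + R**2 + 3*R (A(R) = (R**2 + 3*R) - 4 = -4 + R**2 + 3*R)
p(b) = -2 + b*(-4 + b**2 + 3*b)
(-9782 + p(-15))*(-6375 - 18649) = (-9782 + (-2 - 15*(-4 + (-15)**2 + 3*(-15))))*(-6375 - 18649) = (-9782 + (-2 - 15*(-4 + 225 - 45)))*(-25024) = (-9782 + (-2 - 15*176))*(-25024) = (-9782 + (-2 - 2640))*(-25024) = (-9782 - 2642)*(-25024) = -12424*(-25024) = 310898176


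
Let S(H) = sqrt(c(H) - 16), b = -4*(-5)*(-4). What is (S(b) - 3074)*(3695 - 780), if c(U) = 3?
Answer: -8960710 + 2915*I*sqrt(13) ≈ -8.9607e+6 + 10510.0*I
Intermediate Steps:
b = -80 (b = 20*(-4) = -80)
S(H) = I*sqrt(13) (S(H) = sqrt(3 - 16) = sqrt(-13) = I*sqrt(13))
(S(b) - 3074)*(3695 - 780) = (I*sqrt(13) - 3074)*(3695 - 780) = (-3074 + I*sqrt(13))*2915 = -8960710 + 2915*I*sqrt(13)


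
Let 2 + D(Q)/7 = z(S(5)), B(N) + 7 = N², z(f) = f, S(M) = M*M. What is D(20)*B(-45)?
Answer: 324898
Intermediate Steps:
S(M) = M²
B(N) = -7 + N²
D(Q) = 161 (D(Q) = -14 + 7*5² = -14 + 7*25 = -14 + 175 = 161)
D(20)*B(-45) = 161*(-7 + (-45)²) = 161*(-7 + 2025) = 161*2018 = 324898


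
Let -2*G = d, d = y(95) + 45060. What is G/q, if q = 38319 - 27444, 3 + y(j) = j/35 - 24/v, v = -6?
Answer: -157723/76125 ≈ -2.0719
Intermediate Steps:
y(j) = 1 + j/35 (y(j) = -3 + (j/35 - 24/(-6)) = -3 + (j*(1/35) - 24*(-⅙)) = -3 + (j/35 + 4) = -3 + (4 + j/35) = 1 + j/35)
d = 315446/7 (d = (1 + (1/35)*95) + 45060 = (1 + 19/7) + 45060 = 26/7 + 45060 = 315446/7 ≈ 45064.)
G = -157723/7 (G = -½*315446/7 = -157723/7 ≈ -22532.)
q = 10875
G/q = -157723/7/10875 = -157723/7*1/10875 = -157723/76125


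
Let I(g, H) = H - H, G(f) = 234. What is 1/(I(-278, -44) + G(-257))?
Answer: 1/234 ≈ 0.0042735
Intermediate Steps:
I(g, H) = 0
1/(I(-278, -44) + G(-257)) = 1/(0 + 234) = 1/234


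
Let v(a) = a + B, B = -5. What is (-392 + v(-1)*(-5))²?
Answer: 131044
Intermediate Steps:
v(a) = -5 + a (v(a) = a - 5 = -5 + a)
(-392 + v(-1)*(-5))² = (-392 + (-5 - 1)*(-5))² = (-392 - 6*(-5))² = (-392 + 30)² = (-362)² = 131044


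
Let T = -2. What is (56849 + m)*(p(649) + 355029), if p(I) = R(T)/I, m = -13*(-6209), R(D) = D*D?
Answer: 2881555295450/59 ≈ 4.8840e+10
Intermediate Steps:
R(D) = D²
m = 80717
p(I) = 4/I (p(I) = (-2)²/I = 4/I)
(56849 + m)*(p(649) + 355029) = (56849 + 80717)*(4/649 + 355029) = 137566*(4*(1/649) + 355029) = 137566*(4/649 + 355029) = 137566*(230413825/649) = 2881555295450/59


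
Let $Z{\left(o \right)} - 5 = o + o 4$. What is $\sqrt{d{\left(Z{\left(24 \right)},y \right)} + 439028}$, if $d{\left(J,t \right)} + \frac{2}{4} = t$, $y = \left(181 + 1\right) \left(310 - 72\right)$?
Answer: $\frac{\sqrt{1929374}}{2} \approx 694.51$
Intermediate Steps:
$y = 43316$ ($y = 182 \cdot 238 = 43316$)
$Z{\left(o \right)} = 5 + 5 o$ ($Z{\left(o \right)} = 5 + \left(o + o 4\right) = 5 + \left(o + 4 o\right) = 5 + 5 o$)
$d{\left(J,t \right)} = - \frac{1}{2} + t$
$\sqrt{d{\left(Z{\left(24 \right)},y \right)} + 439028} = \sqrt{\left(- \frac{1}{2} + 43316\right) + 439028} = \sqrt{\frac{86631}{2} + 439028} = \sqrt{\frac{964687}{2}} = \frac{\sqrt{1929374}}{2}$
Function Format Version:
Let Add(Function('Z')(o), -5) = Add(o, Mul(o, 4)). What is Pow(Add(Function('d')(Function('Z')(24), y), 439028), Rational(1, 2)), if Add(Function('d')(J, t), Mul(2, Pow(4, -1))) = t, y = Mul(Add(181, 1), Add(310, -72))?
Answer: Mul(Rational(1, 2), Pow(1929374, Rational(1, 2))) ≈ 694.51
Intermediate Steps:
y = 43316 (y = Mul(182, 238) = 43316)
Function('Z')(o) = Add(5, Mul(5, o)) (Function('Z')(o) = Add(5, Add(o, Mul(o, 4))) = Add(5, Add(o, Mul(4, o))) = Add(5, Mul(5, o)))
Function('d')(J, t) = Add(Rational(-1, 2), t)
Pow(Add(Function('d')(Function('Z')(24), y), 439028), Rational(1, 2)) = Pow(Add(Add(Rational(-1, 2), 43316), 439028), Rational(1, 2)) = Pow(Add(Rational(86631, 2), 439028), Rational(1, 2)) = Pow(Rational(964687, 2), Rational(1, 2)) = Mul(Rational(1, 2), Pow(1929374, Rational(1, 2)))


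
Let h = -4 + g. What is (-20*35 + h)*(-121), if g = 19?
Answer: 82885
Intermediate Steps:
h = 15 (h = -4 + 19 = 15)
(-20*35 + h)*(-121) = (-20*35 + 15)*(-121) = (-700 + 15)*(-121) = -685*(-121) = 82885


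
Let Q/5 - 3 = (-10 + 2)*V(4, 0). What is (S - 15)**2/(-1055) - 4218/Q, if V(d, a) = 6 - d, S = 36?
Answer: 176853/2743 ≈ 64.474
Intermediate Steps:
Q = -65 (Q = 15 + 5*((-10 + 2)*(6 - 1*4)) = 15 + 5*(-8*(6 - 4)) = 15 + 5*(-8*2) = 15 + 5*(-16) = 15 - 80 = -65)
(S - 15)**2/(-1055) - 4218/Q = (36 - 15)**2/(-1055) - 4218/(-65) = 21**2*(-1/1055) - 4218*(-1/65) = 441*(-1/1055) + 4218/65 = -441/1055 + 4218/65 = 176853/2743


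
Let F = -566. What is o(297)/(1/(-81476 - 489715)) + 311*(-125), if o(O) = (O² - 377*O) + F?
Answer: 13894753391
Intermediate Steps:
o(O) = -566 + O² - 377*O (o(O) = (O² - 377*O) - 566 = -566 + O² - 377*O)
o(297)/(1/(-81476 - 489715)) + 311*(-125) = (-566 + 297² - 377*297)/(1/(-81476 - 489715)) + 311*(-125) = (-566 + 88209 - 111969)/(1/(-571191)) - 38875 = -24326/(-1/571191) - 38875 = -24326*(-571191) - 38875 = 13894792266 - 38875 = 13894753391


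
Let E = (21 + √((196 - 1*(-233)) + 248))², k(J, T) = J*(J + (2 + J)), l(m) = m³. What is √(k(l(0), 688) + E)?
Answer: 21 + √677 ≈ 47.019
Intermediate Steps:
k(J, T) = J*(2 + 2*J)
E = (21 + √677)² (E = (21 + √((196 + 233) + 248))² = (21 + √(429 + 248))² = (21 + √677)² ≈ 2210.8)
√(k(l(0), 688) + E) = √(2*0³*(1 + 0³) + (21 + √677)²) = √(2*0*(1 + 0) + (21 + √677)²) = √(2*0*1 + (21 + √677)²) = √(0 + (21 + √677)²) = √((21 + √677)²) = 21 + √677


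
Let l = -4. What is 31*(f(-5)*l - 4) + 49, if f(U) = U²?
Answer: -3175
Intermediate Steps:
31*(f(-5)*l - 4) + 49 = 31*((-5)²*(-4) - 4) + 49 = 31*(25*(-4) - 4) + 49 = 31*(-100 - 4) + 49 = 31*(-104) + 49 = -3224 + 49 = -3175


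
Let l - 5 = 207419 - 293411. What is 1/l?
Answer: -1/85987 ≈ -1.1630e-5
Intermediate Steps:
l = -85987 (l = 5 + (207419 - 293411) = 5 - 85992 = -85987)
1/l = 1/(-85987) = -1/85987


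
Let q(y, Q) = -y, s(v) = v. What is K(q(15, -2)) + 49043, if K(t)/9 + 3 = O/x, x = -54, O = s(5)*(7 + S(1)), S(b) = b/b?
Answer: 147028/3 ≈ 49009.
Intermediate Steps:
S(b) = 1
O = 40 (O = 5*(7 + 1) = 5*8 = 40)
K(t) = -101/3 (K(t) = -27 + 9*(40/(-54)) = -27 + 9*(40*(-1/54)) = -27 + 9*(-20/27) = -27 - 20/3 = -101/3)
K(q(15, -2)) + 49043 = -101/3 + 49043 = 147028/3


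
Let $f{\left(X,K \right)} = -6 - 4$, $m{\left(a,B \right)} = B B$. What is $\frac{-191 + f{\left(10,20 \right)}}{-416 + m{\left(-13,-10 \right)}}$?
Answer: $\frac{201}{316} \approx 0.63608$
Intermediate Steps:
$m{\left(a,B \right)} = B^{2}$
$f{\left(X,K \right)} = -10$
$\frac{-191 + f{\left(10,20 \right)}}{-416 + m{\left(-13,-10 \right)}} = \frac{-191 - 10}{-416 + \left(-10\right)^{2}} = - \frac{201}{-416 + 100} = - \frac{201}{-316} = \left(-201\right) \left(- \frac{1}{316}\right) = \frac{201}{316}$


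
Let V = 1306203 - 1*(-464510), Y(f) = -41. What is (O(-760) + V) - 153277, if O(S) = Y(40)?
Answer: 1617395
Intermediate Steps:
O(S) = -41
V = 1770713 (V = 1306203 + 464510 = 1770713)
(O(-760) + V) - 153277 = (-41 + 1770713) - 153277 = 1770672 - 153277 = 1617395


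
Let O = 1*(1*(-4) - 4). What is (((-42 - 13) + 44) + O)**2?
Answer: 361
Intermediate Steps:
O = -8 (O = 1*(-4 - 4) = 1*(-8) = -8)
(((-42 - 13) + 44) + O)**2 = (((-42 - 13) + 44) - 8)**2 = ((-55 + 44) - 8)**2 = (-11 - 8)**2 = (-19)**2 = 361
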